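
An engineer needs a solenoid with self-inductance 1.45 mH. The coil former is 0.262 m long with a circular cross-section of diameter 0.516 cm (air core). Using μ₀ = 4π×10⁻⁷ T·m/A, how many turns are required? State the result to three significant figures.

A = π(d/2)² = π(2.580×10^-3 m)² = 2.091×10^-5 m².
From L = μ₀N²A/ℓ, N = √(Lℓ / (μ₀A)).
N = √[(1.450×10^-3)(0.262) / ((4π×10⁻⁷)×2.091×10^-5)] = √(1.446×10^7) ≈ 3802.2.

N ≈ 3800 turns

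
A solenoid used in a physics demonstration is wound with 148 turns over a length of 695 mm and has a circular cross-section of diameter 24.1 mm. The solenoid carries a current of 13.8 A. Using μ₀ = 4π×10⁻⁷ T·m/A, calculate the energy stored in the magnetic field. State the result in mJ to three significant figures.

A = π(d/2)² = π(1.205×10^-2 m)² = 4.562×10^-4 m².
L = μ₀N²A/ℓ = (4π×10⁻⁷)(148)²(4.562×10^-4)/(0.695) = 1.807×10^-5 H.
U = ½LI² = ½(1.807×10^-5)(13.8)² = 1.720×10^-3 J.

U ≈ 1.72 mJ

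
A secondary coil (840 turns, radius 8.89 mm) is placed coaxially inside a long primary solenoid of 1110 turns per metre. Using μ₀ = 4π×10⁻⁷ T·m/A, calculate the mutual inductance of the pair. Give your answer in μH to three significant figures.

M ≈ 291 μH

The outer solenoid produces a uniform field B₁ = μ₀n₁I₁ across the inner coil,
so the flux linkage is N₂Φ = N₂B₁A₂ = μ₀n₁N₂A₂·I₁, giving M = μ₀n₁N₂A₂.
A₂ = πr² = π(8.890×10^-3 m)² = 2.483×10^-4 m².
M = (4π×10⁻⁷)(1110)(840)(2.483×10^-4) = 2.909×10^-4 H.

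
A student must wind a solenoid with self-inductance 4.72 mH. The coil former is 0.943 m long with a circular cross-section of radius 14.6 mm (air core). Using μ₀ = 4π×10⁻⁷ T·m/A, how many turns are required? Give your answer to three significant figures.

A = πr² = π(1.460×10^-2 m)² = 6.697×10^-4 m².
From L = μ₀N²A/ℓ, N = √(Lℓ / (μ₀A)).
N = √[(4.720×10^-3)(0.943) / ((4π×10⁻⁷)×6.697×10^-4)] = √(5.289×10^6) ≈ 2299.8.

N ≈ 2300 turns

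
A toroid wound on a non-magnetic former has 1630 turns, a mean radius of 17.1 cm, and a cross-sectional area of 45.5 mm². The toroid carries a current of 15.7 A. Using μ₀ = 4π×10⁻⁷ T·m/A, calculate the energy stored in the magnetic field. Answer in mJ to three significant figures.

U ≈ 17.4 mJ

L = μ₀N²A/(2πR) = (4π×10⁻⁷)(1630)²(4.550×10^-5)/(2π×0.171) = 1.414×10^-4 H.
U = ½LI² = ½(1.414×10^-4)(15.7)² = 1.743×10^-2 J.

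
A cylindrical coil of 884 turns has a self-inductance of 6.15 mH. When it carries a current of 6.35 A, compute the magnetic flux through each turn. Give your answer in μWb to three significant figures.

Φ_B ≈ 44.2 μWb

From L = NΦ_B/I, the flux per turn is Φ_B = LI/N.
Φ_B = (6.150×10^-3 H)(6.35 A)/884 = 4.418×10^-5 Wb.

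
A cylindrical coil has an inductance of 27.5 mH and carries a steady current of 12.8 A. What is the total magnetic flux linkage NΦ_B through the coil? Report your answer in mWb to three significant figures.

From L = NΦ_B/I, the flux linkage is NΦ_B = LI.
NΦ_B = (2.750×10^-2 H)(12.8 A) = 0.352 Wb.

NΦ_B ≈ 352 mWb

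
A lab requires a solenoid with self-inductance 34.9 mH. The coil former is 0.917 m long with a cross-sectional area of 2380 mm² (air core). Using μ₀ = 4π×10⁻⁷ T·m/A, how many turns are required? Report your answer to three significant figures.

N ≈ 3270 turns

A = 2380 mm² = 2.380×10^-3 m².
From L = μ₀N²A/ℓ, N = √(Lℓ / (μ₀A)).
N = √[(3.490×10^-2)(0.917) / ((4π×10⁻⁷)×2.380×10^-3)] = √(1.070×10^7) ≈ 3271.2.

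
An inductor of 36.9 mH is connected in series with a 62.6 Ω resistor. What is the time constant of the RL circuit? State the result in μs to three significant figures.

τ ≈ 589 μs

τ = L/R = (3.690×10^-2 H)/(62.6 Ω) = 5.8946×10^-4 s.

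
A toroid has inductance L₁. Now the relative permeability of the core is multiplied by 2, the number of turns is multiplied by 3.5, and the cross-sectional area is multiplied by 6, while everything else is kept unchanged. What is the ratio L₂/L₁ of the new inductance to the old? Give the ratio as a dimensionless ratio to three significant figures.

For a toroid, L ∝ μᵣN²A/R.
L₂/L₁ = (2) × (3.5)^2 × (6) = 147.

L₂/L₁ = 147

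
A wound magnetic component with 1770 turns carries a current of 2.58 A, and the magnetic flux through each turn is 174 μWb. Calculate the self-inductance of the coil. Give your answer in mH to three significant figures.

L ≈ 119 mH

Self-inductance is defined by L = NΦ_B/I (flux linkage over current).
L = (1770)(1.740×10^-4 Wb)/(2.58 A) = 0.1194 H.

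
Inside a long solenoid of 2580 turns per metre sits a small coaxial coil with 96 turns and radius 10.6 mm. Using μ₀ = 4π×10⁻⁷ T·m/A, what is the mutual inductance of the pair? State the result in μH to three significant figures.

M ≈ 110 μH

The outer solenoid produces a uniform field B₁ = μ₀n₁I₁ across the inner coil,
so the flux linkage is N₂Φ = N₂B₁A₂ = μ₀n₁N₂A₂·I₁, giving M = μ₀n₁N₂A₂.
A₂ = πr² = π(1.060×10^-2 m)² = 3.530×10^-4 m².
M = (4π×10⁻⁷)(2580)(96)(3.530×10^-4) = 1.099×10^-4 H.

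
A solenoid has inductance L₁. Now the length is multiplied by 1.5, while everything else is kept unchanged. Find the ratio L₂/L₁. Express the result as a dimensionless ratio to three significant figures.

L₂/L₁ = 0.667

For a solenoid, L ∝ μᵣN²A/ℓ.
L₂/L₁ = (1.5)^-1 = 0.667.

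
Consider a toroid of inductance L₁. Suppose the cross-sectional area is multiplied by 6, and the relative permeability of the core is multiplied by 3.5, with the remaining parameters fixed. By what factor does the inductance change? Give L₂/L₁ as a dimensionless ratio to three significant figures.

For a toroid, L ∝ μᵣN²A/R.
L₂/L₁ = (6) × (3.5) = 21.0.

L₂/L₁ = 21.0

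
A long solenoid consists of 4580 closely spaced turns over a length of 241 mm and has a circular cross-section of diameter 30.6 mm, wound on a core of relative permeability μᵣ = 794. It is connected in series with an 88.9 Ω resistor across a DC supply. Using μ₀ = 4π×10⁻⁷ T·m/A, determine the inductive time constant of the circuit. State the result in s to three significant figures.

A = π(d/2)² = π(1.530×10^-2 m)² = 7.354×10^-4 m².
L = μ₀μᵣN²A/ℓ = (4π×10⁻⁷)(794)(4580)²(7.354×10^-4)/(0.241) = 63.87 H.
τ = L/R = (63.87)/(88.9) = 0.7184 s.

τ ≈ 0.718 s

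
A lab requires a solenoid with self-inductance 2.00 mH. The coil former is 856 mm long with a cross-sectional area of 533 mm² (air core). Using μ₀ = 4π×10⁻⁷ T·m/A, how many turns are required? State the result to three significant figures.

N ≈ 1600 turns

A = 533 mm² = 5.330×10^-4 m².
From L = μ₀N²A/ℓ, N = √(Lℓ / (μ₀A)).
N = √[(2.000×10^-3)(0.856) / ((4π×10⁻⁷)×5.330×10^-4)] = √(2.556×10^6) ≈ 1598.8.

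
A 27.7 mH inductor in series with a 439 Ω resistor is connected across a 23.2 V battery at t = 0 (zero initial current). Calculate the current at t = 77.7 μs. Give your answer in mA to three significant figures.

I ≈ 37.4 mA

τ = L/R = 2.770×10^-2/439 = 6.310×10^-5 s; final current I_∞ = ε/R = 23.2/439 = 5.2847×10^-2 A.
I(t) = I_∞(1 − e^(−t/τ)) with t/τ = 1.231.
I = (5.2847×10^-2)(1 − e^(−1.231)) = 3.742×10^-2 A.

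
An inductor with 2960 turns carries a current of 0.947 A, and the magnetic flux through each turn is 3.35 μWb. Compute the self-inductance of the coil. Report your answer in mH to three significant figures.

Self-inductance is defined by L = NΦ_B/I (flux linkage over current).
L = (2960)(3.350×10^-6 Wb)/(0.947 A) = 1.047×10^-2 H.

L ≈ 10.5 mH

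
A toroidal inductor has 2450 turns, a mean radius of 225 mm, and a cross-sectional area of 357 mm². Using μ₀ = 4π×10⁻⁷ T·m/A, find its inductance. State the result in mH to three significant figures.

For a thin toroid, L = μ₀N²A/(2πR).
L = (4π×10⁻⁷)(2450)²(3.570×10^-4) / (2π×0.225 m) = 1.9048×10^-3 H.

L ≈ 1.90 mH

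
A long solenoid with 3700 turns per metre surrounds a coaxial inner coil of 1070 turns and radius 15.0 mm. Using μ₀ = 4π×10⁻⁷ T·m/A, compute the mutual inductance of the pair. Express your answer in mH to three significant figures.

The outer solenoid produces a uniform field B₁ = μ₀n₁I₁ across the inner coil,
so the flux linkage is N₂Φ = N₂B₁A₂ = μ₀n₁N₂A₂·I₁, giving M = μ₀n₁N₂A₂.
A₂ = πr² = π(1.500×10^-2 m)² = 7.069×10^-4 m².
M = (4π×10⁻⁷)(3700)(1070)(7.069×10^-4) = 3.517×10^-3 H.

M ≈ 3.52 mH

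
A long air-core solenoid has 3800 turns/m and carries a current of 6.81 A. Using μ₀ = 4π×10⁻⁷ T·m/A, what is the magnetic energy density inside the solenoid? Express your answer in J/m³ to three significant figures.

B = μ₀nI = (4π×10⁻⁷)(3.800×10^3)(6.81) = 3.252×10^-2 T.
u = B²/(2μ₀) = (3.252×10^-2)²/(2×4π×10⁻⁷) = 420.8 J/m³.

u ≈ 421 J/m³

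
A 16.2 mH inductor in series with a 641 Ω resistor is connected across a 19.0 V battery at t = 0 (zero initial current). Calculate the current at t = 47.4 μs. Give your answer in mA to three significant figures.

I ≈ 25.1 mA

τ = L/R = 1.620×10^-2/641 = 2.527×10^-5 s; final current I_∞ = ε/R = 19.0/641 = 2.964×10^-2 A.
I(t) = I_∞(1 − e^(−t/τ)) with t/τ = 1.876.
I = (2.964×10^-2)(1 − e^(−1.876)) = 2.510×10^-2 A.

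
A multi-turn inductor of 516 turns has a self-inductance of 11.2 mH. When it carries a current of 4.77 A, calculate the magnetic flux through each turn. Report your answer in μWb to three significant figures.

From L = NΦ_B/I, the flux per turn is Φ_B = LI/N.
Φ_B = (1.120×10^-2 H)(4.77 A)/516 = 1.035×10^-4 Wb.

Φ_B ≈ 104 μWb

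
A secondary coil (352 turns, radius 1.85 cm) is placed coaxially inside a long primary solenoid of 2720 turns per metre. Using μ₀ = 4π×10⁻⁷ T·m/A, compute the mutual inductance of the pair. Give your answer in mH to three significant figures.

M ≈ 1.29 mH

The outer solenoid produces a uniform field B₁ = μ₀n₁I₁ across the inner coil,
so the flux linkage is N₂Φ = N₂B₁A₂ = μ₀n₁N₂A₂·I₁, giving M = μ₀n₁N₂A₂.
A₂ = πr² = π(1.850×10^-2 m)² = 1.075×10^-3 m².
M = (4π×10⁻⁷)(2720)(352)(1.075×10^-3) = 1.294×10^-3 H.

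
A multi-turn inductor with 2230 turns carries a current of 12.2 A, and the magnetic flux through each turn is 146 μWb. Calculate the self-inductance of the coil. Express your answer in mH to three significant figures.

Self-inductance is defined by L = NΦ_B/I (flux linkage over current).
L = (2230)(1.460×10^-4 Wb)/(12.2 A) = 2.669×10^-2 H.

L ≈ 26.7 mH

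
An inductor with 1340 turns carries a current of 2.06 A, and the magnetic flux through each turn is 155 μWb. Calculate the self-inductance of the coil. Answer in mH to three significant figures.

L ≈ 101 mH

Self-inductance is defined by L = NΦ_B/I (flux linkage over current).
L = (1340)(1.550×10^-4 Wb)/(2.06 A) = 0.1008 H.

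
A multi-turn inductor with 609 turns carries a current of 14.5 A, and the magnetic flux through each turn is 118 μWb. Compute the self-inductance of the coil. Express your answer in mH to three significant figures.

L ≈ 4.96 mH

Self-inductance is defined by L = NΦ_B/I (flux linkage over current).
L = (609)(1.180×10^-4 Wb)/(14.5 A) = 4.956×10^-3 H.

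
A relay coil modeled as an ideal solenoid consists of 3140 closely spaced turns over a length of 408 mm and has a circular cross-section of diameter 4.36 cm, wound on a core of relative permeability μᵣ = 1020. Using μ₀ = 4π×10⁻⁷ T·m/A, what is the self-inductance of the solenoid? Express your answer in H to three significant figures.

A = π(d/2)² = π(2.180×10^-2 m)² = 1.493×10^-3 m².
For a long solenoid, L = μ₀μᵣN²A/ℓ.
L = (4π×10⁻⁷)(1020)(3140)²(1.493×10^-3)/(0.408 m) = 46.246 H.

L ≈ 46.2 H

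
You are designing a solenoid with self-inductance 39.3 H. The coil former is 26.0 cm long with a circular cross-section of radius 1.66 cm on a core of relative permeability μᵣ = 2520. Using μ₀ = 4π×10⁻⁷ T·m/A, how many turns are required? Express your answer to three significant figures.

N ≈ 1930 turns

A = πr² = π(1.660×10^-2 m)² = 8.657×10^-4 m².
From L = μ₀μᵣN²A/ℓ, N = √(Lℓ / (μ₀μᵣA)).
N = √[(39.3)(0.26) / ((4π×10⁻⁷)(2520)×8.657×10^-4)] = √(3.727×10^6) ≈ 1930.6.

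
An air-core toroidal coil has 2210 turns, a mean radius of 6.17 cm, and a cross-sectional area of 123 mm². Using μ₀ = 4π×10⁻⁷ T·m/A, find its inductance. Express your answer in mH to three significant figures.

L ≈ 1.95 mH

For a thin toroid, L = μ₀N²A/(2πR).
L = (4π×10⁻⁷)(2210)²(1.230×10^-4) / (2π×6.170×10^-2 m) = 1.947×10^-3 H.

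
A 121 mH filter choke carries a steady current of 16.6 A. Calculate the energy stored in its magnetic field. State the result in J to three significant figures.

Stored magnetic energy: U = ½LI².
U = ½(0.121 H)(16.6 A)² = 16.67 J.

U ≈ 16.7 J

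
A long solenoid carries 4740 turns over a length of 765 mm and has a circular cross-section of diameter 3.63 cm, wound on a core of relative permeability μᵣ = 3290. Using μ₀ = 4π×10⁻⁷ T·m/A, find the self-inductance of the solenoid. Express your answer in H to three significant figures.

L ≈ 126 H

A = π(d/2)² = π(1.815×10^-2 m)² = 1.0349×10^-3 m².
For a long solenoid, L = μ₀μᵣN²A/ℓ.
L = (4π×10⁻⁷)(3290)(4740)²(1.0349×10^-3)/(0.765 m) = 125.7 H.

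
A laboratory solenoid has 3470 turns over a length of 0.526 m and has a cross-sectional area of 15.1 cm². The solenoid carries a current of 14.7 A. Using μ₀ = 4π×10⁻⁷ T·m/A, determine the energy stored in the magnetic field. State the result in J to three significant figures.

A = 15.1 cm² = 1.510×10^-3 m².
L = μ₀N²A/ℓ = (4π×10⁻⁷)(3470)²(1.510×10^-3)/(0.526) = 4.344×10^-2 H.
U = ½LI² = ½(4.344×10^-2)(14.7)² = 4.693 J.

U ≈ 4.69 J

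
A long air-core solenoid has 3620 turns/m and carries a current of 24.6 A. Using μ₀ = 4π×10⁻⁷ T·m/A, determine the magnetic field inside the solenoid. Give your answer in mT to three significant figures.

Inside a long solenoid, B = μ₀nI.
B = (4π×10⁻⁷)(3.620×10^3 m⁻¹)(24.6 A) = 0.1119 T.

B ≈ 112 mT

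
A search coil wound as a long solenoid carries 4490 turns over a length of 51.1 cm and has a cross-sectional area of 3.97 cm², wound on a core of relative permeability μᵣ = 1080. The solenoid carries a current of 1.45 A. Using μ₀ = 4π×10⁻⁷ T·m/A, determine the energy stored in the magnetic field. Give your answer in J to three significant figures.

U ≈ 22.3 J

A = 3.97 cm² = 3.970×10^-4 m².
L = μ₀μᵣN²A/ℓ = (4π×10⁻⁷)(1080)(4490)²(3.970×10^-4)/(0.511) = 21.26 H.
U = ½LI² = ½(21.26)(1.45)² = 22.346 J.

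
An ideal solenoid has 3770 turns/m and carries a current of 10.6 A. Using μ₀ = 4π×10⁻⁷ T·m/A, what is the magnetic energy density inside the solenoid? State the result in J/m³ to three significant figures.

u ≈ 1000 J/m³

B = μ₀nI = (4π×10⁻⁷)(3.770×10^3)(10.6) = 5.022×10^-2 T.
u = B²/(2μ₀) = (5.022×10^-2)²/(2×4π×10⁻⁷) = 1.003×10^3 J/m³.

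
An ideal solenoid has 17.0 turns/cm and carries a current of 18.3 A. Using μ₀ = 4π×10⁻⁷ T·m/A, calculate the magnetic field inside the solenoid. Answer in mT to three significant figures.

Inside a long solenoid, B = μ₀nI.
B = (4π×10⁻⁷)(1.700×10^3 m⁻¹)(18.3 A) = 3.909×10^-2 T.

B ≈ 39.1 mT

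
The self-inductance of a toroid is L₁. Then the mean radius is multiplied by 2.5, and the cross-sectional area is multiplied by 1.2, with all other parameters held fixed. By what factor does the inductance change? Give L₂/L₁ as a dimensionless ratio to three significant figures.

For a toroid, L ∝ μᵣN²A/R.
L₂/L₁ = (2.5)^-1 × (1.2) = 0.480.

L₂/L₁ = 0.480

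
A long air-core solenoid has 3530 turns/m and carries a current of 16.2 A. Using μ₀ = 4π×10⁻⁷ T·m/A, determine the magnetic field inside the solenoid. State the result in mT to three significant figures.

Inside a long solenoid, B = μ₀nI.
B = (4π×10⁻⁷)(3.530×10^3 m⁻¹)(16.2 A) = 7.186×10^-2 T.

B ≈ 71.9 mT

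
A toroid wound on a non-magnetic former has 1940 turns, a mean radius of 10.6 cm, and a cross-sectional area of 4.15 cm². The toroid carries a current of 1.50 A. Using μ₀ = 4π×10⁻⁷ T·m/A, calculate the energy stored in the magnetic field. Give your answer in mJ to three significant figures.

U ≈ 3.32 mJ

L = μ₀N²A/(2πR) = (4π×10⁻⁷)(1940)²(4.150×10^-4)/(2π×0.106) = 2.947×10^-3 H.
U = ½LI² = ½(2.947×10^-3)(1.50)² = 3.315×10^-3 J.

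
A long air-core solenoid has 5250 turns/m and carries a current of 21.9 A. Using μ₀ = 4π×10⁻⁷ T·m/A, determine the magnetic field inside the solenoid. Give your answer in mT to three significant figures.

B ≈ 144 mT

Inside a long solenoid, B = μ₀nI.
B = (4π×10⁻⁷)(5.250×10^3 m⁻¹)(21.9 A) = 0.14448 T.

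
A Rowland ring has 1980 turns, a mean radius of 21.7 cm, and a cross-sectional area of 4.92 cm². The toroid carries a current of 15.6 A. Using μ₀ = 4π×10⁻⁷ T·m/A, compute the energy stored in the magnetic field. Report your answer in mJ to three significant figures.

L = μ₀N²A/(2πR) = (4π×10⁻⁷)(1980)²(4.920×10^-4)/(2π×0.217) = 1.778×10^-3 H.
U = ½LI² = ½(1.778×10^-3)(15.6)² = 0.2163 J.

U ≈ 216 mJ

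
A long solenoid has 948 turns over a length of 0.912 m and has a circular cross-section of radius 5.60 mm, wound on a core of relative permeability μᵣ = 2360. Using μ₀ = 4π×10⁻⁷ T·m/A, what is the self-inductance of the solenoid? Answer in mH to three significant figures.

A = πr² = π(5.600×10^-3 m)² = 9.852×10^-5 m².
For a long solenoid, L = μ₀μᵣN²A/ℓ.
L = (4π×10⁻⁷)(2360)(948)²(9.852×10^-5)/(0.912 m) = 0.2879 H.

L ≈ 288 mH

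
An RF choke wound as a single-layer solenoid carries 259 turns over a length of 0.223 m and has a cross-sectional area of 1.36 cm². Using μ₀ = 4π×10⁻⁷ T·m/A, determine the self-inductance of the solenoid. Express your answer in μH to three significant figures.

A = 1.36 cm² = 1.360×10^-4 m².
For a long solenoid, L = μ₀N²A/ℓ.
L = (4π×10⁻⁷)(259)²(1.360×10^-4)/(0.223 m) = 5.141×10^-5 H.

L ≈ 51.4 μH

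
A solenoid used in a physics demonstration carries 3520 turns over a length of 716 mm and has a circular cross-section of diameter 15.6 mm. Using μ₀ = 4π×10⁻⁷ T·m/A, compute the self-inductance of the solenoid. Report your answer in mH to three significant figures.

A = π(d/2)² = π(7.800×10^-3 m)² = 1.911×10^-4 m².
For a long solenoid, L = μ₀N²A/ℓ.
L = (4π×10⁻⁷)(3520)²(1.911×10^-4)/(0.716 m) = 4.156×10^-3 H.

L ≈ 4.16 mH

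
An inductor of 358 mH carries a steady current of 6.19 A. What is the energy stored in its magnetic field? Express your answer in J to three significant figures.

Stored magnetic energy: U = ½LI².
U = ½(0.358 H)(6.19 A)² = 6.859 J.

U ≈ 6.86 J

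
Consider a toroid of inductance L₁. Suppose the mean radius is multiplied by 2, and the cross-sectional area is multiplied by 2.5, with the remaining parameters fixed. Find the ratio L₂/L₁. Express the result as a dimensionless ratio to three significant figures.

L₂/L₁ = 1.25

For a toroid, L ∝ μᵣN²A/R.
L₂/L₁ = (2)^-1 × (2.5) = 1.25.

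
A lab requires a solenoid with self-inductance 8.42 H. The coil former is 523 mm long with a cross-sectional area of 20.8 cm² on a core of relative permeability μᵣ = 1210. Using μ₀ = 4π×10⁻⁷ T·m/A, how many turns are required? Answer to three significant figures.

A = 20.8 cm² = 2.080×10^-3 m².
From L = μ₀μᵣN²A/ℓ, N = √(Lℓ / (μ₀μᵣA)).
N = √[(8.42)(0.523) / ((4π×10⁻⁷)(1210)×2.080×10^-3)] = √(1.392×10^6) ≈ 1180.0.

N ≈ 1180 turns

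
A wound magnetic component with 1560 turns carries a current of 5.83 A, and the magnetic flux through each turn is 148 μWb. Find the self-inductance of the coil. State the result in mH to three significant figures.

Self-inductance is defined by L = NΦ_B/I (flux linkage over current).
L = (1560)(1.480×10^-4 Wb)/(5.83 A) = 3.960×10^-2 H.

L ≈ 39.6 mH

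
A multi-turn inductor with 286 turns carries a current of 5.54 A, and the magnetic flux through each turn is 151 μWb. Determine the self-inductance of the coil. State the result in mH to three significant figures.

Self-inductance is defined by L = NΦ_B/I (flux linkage over current).
L = (286)(1.510×10^-4 Wb)/(5.54 A) = 7.795×10^-3 H.

L ≈ 7.80 mH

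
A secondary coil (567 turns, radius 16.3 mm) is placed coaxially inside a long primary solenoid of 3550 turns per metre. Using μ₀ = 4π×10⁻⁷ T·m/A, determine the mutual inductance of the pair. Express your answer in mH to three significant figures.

M ≈ 2.11 mH

The outer solenoid produces a uniform field B₁ = μ₀n₁I₁ across the inner coil,
so the flux linkage is N₂Φ = N₂B₁A₂ = μ₀n₁N₂A₂·I₁, giving M = μ₀n₁N₂A₂.
A₂ = πr² = π(1.630×10^-2 m)² = 8.347×10^-4 m².
M = (4π×10⁻⁷)(3550)(567)(8.347×10^-4) = 2.111×10^-3 H.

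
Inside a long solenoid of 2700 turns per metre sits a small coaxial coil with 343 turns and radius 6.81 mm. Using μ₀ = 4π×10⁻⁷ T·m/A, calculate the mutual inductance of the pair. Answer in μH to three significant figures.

M ≈ 170 μH

The outer solenoid produces a uniform field B₁ = μ₀n₁I₁ across the inner coil,
so the flux linkage is N₂Φ = N₂B₁A₂ = μ₀n₁N₂A₂·I₁, giving M = μ₀n₁N₂A₂.
A₂ = πr² = π(6.810×10^-3 m)² = 1.457×10^-4 m².
M = (4π×10⁻⁷)(2700)(343)(1.457×10^-4) = 1.696×10^-4 H.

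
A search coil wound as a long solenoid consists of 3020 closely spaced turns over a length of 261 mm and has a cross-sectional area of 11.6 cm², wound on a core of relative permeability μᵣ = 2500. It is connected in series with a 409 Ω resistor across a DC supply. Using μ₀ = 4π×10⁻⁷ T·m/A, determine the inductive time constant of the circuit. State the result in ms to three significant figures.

τ ≈ 311 ms

A = 11.6 cm² = 1.160×10^-3 m².
L = μ₀μᵣN²A/ℓ = (4π×10⁻⁷)(2500)(3020)²(1.160×10^-3)/(0.261) = 127.3 H.
τ = L/R = (127.3)/(409) = 0.3114 s.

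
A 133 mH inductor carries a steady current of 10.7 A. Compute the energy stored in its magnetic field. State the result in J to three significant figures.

Stored magnetic energy: U = ½LI².
U = ½(0.133 H)(10.7 A)² = 7.614 J.

U ≈ 7.61 J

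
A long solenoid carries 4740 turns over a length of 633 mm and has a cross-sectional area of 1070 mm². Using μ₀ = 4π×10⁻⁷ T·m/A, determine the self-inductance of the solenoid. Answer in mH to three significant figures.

L ≈ 47.7 mH

A = 1070 mm² = 1.070×10^-3 m².
For a long solenoid, L = μ₀N²A/ℓ.
L = (4π×10⁻⁷)(4740)²(1.070×10^-3)/(0.633 m) = 4.773×10^-2 H.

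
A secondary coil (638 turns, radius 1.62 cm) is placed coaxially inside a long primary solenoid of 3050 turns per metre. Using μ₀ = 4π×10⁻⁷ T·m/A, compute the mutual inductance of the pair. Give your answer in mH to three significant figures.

The outer solenoid produces a uniform field B₁ = μ₀n₁I₁ across the inner coil,
so the flux linkage is N₂Φ = N₂B₁A₂ = μ₀n₁N₂A₂·I₁, giving M = μ₀n₁N₂A₂.
A₂ = πr² = π(1.620×10^-2 m)² = 8.2448×10^-4 m².
M = (4π×10⁻⁷)(3050)(638)(8.2448×10^-4) = 2.016×10^-3 H.

M ≈ 2.02 mH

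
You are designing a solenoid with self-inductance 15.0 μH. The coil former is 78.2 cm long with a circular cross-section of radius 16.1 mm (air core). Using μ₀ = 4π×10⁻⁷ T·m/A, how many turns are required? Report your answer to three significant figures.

N ≈ 107 turns

A = πr² = π(1.610×10^-2 m)² = 8.143×10^-4 m².
From L = μ₀N²A/ℓ, N = √(Lℓ / (μ₀A)).
N = √[(1.500×10^-5)(0.782) / ((4π×10⁻⁷)×8.143×10^-4)] = √(1.146×10^4) ≈ 107.1.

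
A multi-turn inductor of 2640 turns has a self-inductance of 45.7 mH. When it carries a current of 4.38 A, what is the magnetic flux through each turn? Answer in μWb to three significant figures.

From L = NΦ_B/I, the flux per turn is Φ_B = LI/N.
Φ_B = (4.570×10^-2 H)(4.38 A)/2640 = 7.582×10^-5 Wb.

Φ_B ≈ 75.8 μWb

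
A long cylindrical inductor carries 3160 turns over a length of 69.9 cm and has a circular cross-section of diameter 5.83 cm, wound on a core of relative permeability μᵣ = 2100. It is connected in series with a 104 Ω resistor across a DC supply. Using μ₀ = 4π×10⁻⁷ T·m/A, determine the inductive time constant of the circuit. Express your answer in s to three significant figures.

τ ≈ 0.968 s

A = π(d/2)² = π(2.915×10^-2 m)² = 2.669×10^-3 m².
L = μ₀μᵣN²A/ℓ = (4π×10⁻⁷)(2100)(3160)²(2.669×10^-3)/(0.699) = 100.6 H.
τ = L/R = (100.6)/(104) = 0.9677 s.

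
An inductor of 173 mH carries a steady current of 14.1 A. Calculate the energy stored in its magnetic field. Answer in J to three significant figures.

Stored magnetic energy: U = ½LI².
U = ½(0.173 H)(14.1 A)² = 17.2 J.

U ≈ 17.2 J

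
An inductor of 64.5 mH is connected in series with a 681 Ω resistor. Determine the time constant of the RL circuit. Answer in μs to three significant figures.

τ = L/R = (6.450×10^-2 H)/(681 Ω) = 9.471×10^-5 s.

τ ≈ 94.7 μs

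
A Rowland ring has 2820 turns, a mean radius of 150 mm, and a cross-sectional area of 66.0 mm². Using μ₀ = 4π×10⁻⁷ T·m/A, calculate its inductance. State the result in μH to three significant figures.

For a thin toroid, L = μ₀N²A/(2πR).
L = (4π×10⁻⁷)(2820)²(6.600×10^-5) / (2π×0.15 m) = 6.998×10^-4 H.

L ≈ 700 μH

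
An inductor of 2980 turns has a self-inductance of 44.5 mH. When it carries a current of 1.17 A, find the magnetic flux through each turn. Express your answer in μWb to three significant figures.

From L = NΦ_B/I, the flux per turn is Φ_B = LI/N.
Φ_B = (4.450×10^-2 H)(1.17 A)/2980 = 1.747×10^-5 Wb.

Φ_B ≈ 17.5 μWb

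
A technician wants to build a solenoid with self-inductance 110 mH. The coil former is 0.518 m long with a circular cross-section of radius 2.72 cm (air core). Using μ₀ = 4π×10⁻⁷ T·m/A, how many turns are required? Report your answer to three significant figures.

A = πr² = π(2.720×10^-2 m)² = 2.324×10^-3 m².
From L = μ₀N²A/ℓ, N = √(Lℓ / (μ₀A)).
N = √[(0.11)(0.518) / ((4π×10⁻⁷)×2.324×10^-3)] = √(1.951×10^7) ≈ 4416.8.

N ≈ 4420 turns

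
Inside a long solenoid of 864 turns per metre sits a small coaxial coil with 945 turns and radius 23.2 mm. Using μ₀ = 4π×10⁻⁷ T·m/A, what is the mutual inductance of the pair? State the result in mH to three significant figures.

The outer solenoid produces a uniform field B₁ = μ₀n₁I₁ across the inner coil,
so the flux linkage is N₂Φ = N₂B₁A₂ = μ₀n₁N₂A₂·I₁, giving M = μ₀n₁N₂A₂.
A₂ = πr² = π(2.320×10^-2 m)² = 1.691×10^-3 m².
M = (4π×10⁻⁷)(864)(945)(1.691×10^-3) = 1.7349×10^-3 H.

M ≈ 1.73 mH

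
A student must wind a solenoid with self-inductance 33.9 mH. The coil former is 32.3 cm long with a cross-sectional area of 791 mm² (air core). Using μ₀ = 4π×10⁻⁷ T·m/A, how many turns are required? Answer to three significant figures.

A = 791 mm² = 7.910×10^-4 m².
From L = μ₀N²A/ℓ, N = √(Lℓ / (μ₀A)).
N = √[(3.390×10^-2)(0.323) / ((4π×10⁻⁷)×7.910×10^-4)] = √(1.102×10^7) ≈ 3319.0.

N ≈ 3320 turns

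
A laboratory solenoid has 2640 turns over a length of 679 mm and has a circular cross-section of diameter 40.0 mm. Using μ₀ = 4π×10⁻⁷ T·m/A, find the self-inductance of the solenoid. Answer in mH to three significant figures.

A = π(d/2)² = π(2.000×10^-2 m)² = 1.257×10^-3 m².
For a long solenoid, L = μ₀N²A/ℓ.
L = (4π×10⁻⁷)(2640)²(1.257×10^-3)/(0.679 m) = 1.621×10^-2 H.

L ≈ 16.2 mH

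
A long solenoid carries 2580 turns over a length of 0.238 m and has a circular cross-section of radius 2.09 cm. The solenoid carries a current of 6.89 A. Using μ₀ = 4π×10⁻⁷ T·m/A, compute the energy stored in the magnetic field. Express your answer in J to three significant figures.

U ≈ 1.14 J

A = πr² = π(2.090×10^-2 m)² = 1.372×10^-3 m².
L = μ₀N²A/ℓ = (4π×10⁻⁷)(2580)²(1.372×10^-3)/(0.238) = 4.823×10^-2 H.
U = ½LI² = ½(4.823×10^-2)(6.89)² = 1.1448 J.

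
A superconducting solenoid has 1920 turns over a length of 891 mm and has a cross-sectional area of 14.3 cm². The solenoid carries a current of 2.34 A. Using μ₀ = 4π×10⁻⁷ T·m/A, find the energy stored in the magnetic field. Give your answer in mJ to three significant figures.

A = 14.3 cm² = 1.430×10^-3 m².
L = μ₀N²A/ℓ = (4π×10⁻⁷)(1920)²(1.430×10^-3)/(0.891) = 7.4348×10^-3 H.
U = ½LI² = ½(7.4348×10^-3)(2.34)² = 2.036×10^-2 J.

U ≈ 20.4 mJ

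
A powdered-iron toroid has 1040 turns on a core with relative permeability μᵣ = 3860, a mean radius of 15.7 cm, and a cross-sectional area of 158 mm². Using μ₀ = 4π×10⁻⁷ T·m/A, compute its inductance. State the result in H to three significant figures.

For a thin toroid, L = μ₀μᵣN²A/(2πR).
L = (4π×10⁻⁷)(3860)(1040)²(1.580×10^-4) / (2π×0.157 m) = 0.8403 H.

L ≈ 0.840 H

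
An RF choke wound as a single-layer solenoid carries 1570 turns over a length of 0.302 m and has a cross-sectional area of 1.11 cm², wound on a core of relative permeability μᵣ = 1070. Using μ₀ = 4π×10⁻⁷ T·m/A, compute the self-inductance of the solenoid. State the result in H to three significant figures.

L ≈ 1.22 H

A = 1.11 cm² = 1.110×10^-4 m².
For a long solenoid, L = μ₀μᵣN²A/ℓ.
L = (4π×10⁻⁷)(1070)(1570)²(1.110×10^-4)/(0.302 m) = 1.218 H.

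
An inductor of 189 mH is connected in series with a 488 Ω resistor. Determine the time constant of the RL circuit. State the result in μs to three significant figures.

τ = L/R = (0.189 H)/(488 Ω) = 3.873×10^-4 s.

τ ≈ 387 μs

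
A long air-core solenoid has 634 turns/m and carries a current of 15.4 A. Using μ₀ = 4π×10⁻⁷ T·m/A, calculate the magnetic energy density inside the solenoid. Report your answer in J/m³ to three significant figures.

B = μ₀nI = (4π×10⁻⁷)(634)(15.4) = 1.227×10^-2 T.
u = B²/(2μ₀) = (1.227×10^-2)²/(2×4π×10⁻⁷) = 59.9 J/m³.

u ≈ 59.9 J/m³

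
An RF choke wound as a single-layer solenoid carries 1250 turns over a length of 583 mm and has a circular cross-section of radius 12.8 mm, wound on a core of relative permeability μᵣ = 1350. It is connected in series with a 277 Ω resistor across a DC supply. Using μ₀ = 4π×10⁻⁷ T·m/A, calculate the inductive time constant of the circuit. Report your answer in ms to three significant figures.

τ ≈ 8.45 ms

A = πr² = π(1.280×10^-2 m)² = 5.147×10^-4 m².
L = μ₀μᵣN²A/ℓ = (4π×10⁻⁷)(1350)(1250)²(5.147×10^-4)/(0.583) = 2.34 H.
τ = L/R = (2.34)/(277) = 8.449×10^-3 s.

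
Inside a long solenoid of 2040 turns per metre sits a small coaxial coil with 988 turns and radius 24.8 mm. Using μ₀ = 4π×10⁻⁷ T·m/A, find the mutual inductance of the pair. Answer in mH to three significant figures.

The outer solenoid produces a uniform field B₁ = μ₀n₁I₁ across the inner coil,
so the flux linkage is N₂Φ = N₂B₁A₂ = μ₀n₁N₂A₂·I₁, giving M = μ₀n₁N₂A₂.
A₂ = πr² = π(2.480×10^-2 m)² = 1.932×10^-3 m².
M = (4π×10⁻⁷)(2040)(988)(1.932×10^-3) = 4.894×10^-3 H.

M ≈ 4.89 mH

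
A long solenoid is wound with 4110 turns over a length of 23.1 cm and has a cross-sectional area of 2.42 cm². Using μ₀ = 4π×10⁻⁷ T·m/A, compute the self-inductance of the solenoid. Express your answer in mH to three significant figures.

A = 2.42 cm² = 2.420×10^-4 m².
For a long solenoid, L = μ₀N²A/ℓ.
L = (4π×10⁻⁷)(4110)²(2.420×10^-4)/(0.231 m) = 2.224×10^-2 H.

L ≈ 22.2 mH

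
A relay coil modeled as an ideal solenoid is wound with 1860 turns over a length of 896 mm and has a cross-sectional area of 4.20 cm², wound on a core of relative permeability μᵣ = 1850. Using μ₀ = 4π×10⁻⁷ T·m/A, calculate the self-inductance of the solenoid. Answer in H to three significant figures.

L ≈ 3.77 H

A = 4.20 cm² = 4.200×10^-4 m².
For a long solenoid, L = μ₀μᵣN²A/ℓ.
L = (4π×10⁻⁷)(1850)(1860)²(4.200×10^-4)/(0.896 m) = 3.77 H.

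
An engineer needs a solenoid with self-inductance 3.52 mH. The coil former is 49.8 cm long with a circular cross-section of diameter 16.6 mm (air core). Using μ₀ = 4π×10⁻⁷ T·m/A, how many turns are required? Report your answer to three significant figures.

A = π(d/2)² = π(8.300×10^-3 m)² = 2.164×10^-4 m².
From L = μ₀N²A/ℓ, N = √(Lℓ / (μ₀A)).
N = √[(3.520×10^-3)(0.498) / ((4π×10⁻⁷)×2.164×10^-4)] = √(6.445×10^6) ≈ 2538.8.

N ≈ 2540 turns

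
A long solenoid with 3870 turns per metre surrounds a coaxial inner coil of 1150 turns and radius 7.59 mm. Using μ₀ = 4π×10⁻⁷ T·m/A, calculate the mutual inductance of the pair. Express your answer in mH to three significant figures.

M ≈ 1.01 mH

The outer solenoid produces a uniform field B₁ = μ₀n₁I₁ across the inner coil,
so the flux linkage is N₂Φ = N₂B₁A₂ = μ₀n₁N₂A₂·I₁, giving M = μ₀n₁N₂A₂.
A₂ = πr² = π(7.590×10^-3 m)² = 1.810×10^-4 m².
M = (4π×10⁻⁷)(3870)(1150)(1.810×10^-4) = 1.012×10^-3 H.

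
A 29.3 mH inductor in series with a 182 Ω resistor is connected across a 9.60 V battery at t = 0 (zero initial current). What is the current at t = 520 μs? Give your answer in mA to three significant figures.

I ≈ 50.7 mA

τ = L/R = 2.930×10^-2/182 = 1.610×10^-4 s; final current I_∞ = ε/R = 9.60/182 = 5.2747×10^-2 A.
I(t) = I_∞(1 − e^(−t/τ)) with t/τ = 3.230.
I = (5.2747×10^-2)(1 − e^(−3.230)) = 5.066×10^-2 A.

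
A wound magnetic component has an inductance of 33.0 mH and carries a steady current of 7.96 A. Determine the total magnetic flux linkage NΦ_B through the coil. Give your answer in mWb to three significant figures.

From L = NΦ_B/I, the flux linkage is NΦ_B = LI.
NΦ_B = (3.300×10^-2 H)(7.96 A) = 0.2627 Wb.

NΦ_B ≈ 263 mWb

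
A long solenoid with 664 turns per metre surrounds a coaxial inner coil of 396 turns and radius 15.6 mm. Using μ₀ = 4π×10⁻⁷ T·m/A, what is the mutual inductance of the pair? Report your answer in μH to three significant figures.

M ≈ 253 μH

The outer solenoid produces a uniform field B₁ = μ₀n₁I₁ across the inner coil,
so the flux linkage is N₂Φ = N₂B₁A₂ = μ₀n₁N₂A₂·I₁, giving M = μ₀n₁N₂A₂.
A₂ = πr² = π(1.560×10^-2 m)² = 7.645×10^-4 m².
M = (4π×10⁻⁷)(664)(396)(7.645×10^-4) = 2.526×10^-4 H.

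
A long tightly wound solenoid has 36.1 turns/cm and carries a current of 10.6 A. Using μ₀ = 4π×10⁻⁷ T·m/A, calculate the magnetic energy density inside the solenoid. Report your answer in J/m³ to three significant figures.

u ≈ 920 J/m³

B = μ₀nI = (4π×10⁻⁷)(3.610×10^3)(10.6) = 4.809×10^-2 T.
u = B²/(2μ₀) = (4.809×10^-2)²/(2×4π×10⁻⁷) = 920 J/m³.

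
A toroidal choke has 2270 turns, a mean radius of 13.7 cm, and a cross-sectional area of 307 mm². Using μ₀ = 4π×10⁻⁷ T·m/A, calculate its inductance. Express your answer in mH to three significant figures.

L ≈ 2.31 mH

For a thin toroid, L = μ₀N²A/(2πR).
L = (4π×10⁻⁷)(2270)²(3.070×10^-4) / (2π×0.137 m) = 2.309×10^-3 H.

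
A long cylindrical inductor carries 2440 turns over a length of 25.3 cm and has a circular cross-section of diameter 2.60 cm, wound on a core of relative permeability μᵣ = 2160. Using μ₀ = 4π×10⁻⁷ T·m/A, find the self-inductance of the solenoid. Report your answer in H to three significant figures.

A = π(d/2)² = π(1.300×10^-2 m)² = 5.309×10^-4 m².
For a long solenoid, L = μ₀μᵣN²A/ℓ.
L = (4π×10⁻⁷)(2160)(2440)²(5.309×10^-4)/(0.253 m) = 33.91 H.

L ≈ 33.9 H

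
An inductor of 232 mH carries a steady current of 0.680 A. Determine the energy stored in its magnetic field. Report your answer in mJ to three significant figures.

Stored magnetic energy: U = ½LI².
U = ½(0.232 H)(0.680 A)² = 5.364×10^-2 J.

U ≈ 53.6 mJ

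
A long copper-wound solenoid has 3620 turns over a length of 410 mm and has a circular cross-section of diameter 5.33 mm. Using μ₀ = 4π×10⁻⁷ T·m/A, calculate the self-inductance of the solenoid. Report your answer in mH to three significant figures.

A = π(d/2)² = π(2.665×10^-3 m)² = 2.231×10^-5 m².
For a long solenoid, L = μ₀N²A/ℓ.
L = (4π×10⁻⁷)(3620)²(2.231×10^-5)/(0.41 m) = 8.962×10^-4 H.

L ≈ 0.896 mH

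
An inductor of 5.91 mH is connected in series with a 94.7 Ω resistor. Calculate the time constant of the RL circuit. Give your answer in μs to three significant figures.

τ ≈ 62.4 μs

τ = L/R = (5.910×10^-3 H)/(94.7 Ω) = 6.241×10^-5 s.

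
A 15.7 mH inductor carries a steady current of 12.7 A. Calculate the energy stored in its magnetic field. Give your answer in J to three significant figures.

Stored magnetic energy: U = ½LI².
U = ½(1.570×10^-2 H)(12.7 A)² = 1.266 J.

U ≈ 1.27 J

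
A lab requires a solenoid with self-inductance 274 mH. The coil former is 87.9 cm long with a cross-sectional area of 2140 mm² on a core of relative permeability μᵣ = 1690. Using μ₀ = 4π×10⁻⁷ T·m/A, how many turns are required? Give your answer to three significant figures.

N ≈ 230 turns

A = 2140 mm² = 2.140×10^-3 m².
From L = μ₀μᵣN²A/ℓ, N = √(Lℓ / (μ₀μᵣA)).
N = √[(0.274)(0.879) / ((4π×10⁻⁷)(1690)×2.140×10^-3)] = √(5.299×10^4) ≈ 230.2.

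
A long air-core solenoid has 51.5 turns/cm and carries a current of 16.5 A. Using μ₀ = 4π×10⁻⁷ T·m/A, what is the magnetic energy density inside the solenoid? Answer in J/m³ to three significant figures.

B = μ₀nI = (4π×10⁻⁷)(5.150×10^3)(16.5) = 0.1068 T.
u = B²/(2μ₀) = (0.1068)²/(2×4π×10⁻⁷) = 4.537×10^3 J/m³.

u ≈ 4540 J/m³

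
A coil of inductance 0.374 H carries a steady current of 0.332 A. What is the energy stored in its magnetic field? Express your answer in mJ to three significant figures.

U ≈ 20.6 mJ

Stored magnetic energy: U = ½LI².
U = ½(0.374 H)(0.332 A)² = 2.061×10^-2 J.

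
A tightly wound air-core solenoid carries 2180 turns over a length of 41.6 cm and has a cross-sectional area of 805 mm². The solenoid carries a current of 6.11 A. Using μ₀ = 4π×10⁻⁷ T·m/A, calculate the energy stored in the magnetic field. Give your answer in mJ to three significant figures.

U ≈ 216 mJ

A = 805 mm² = 8.050×10^-4 m².
L = μ₀N²A/ℓ = (4π×10⁻⁷)(2180)²(8.050×10^-4)/(0.416) = 1.156×10^-2 H.
U = ½LI² = ½(1.156×10^-2)(6.11)² = 0.2157 J.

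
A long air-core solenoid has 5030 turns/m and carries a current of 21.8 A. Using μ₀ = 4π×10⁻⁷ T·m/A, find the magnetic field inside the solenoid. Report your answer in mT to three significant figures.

Inside a long solenoid, B = μ₀nI.
B = (4π×10⁻⁷)(5.030×10^3 m⁻¹)(21.8 A) = 0.1378 T.

B ≈ 138 mT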